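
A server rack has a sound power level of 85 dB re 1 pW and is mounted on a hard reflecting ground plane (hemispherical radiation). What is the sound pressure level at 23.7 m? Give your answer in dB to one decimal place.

49.5 dB

The power spreads over a hemisphere of area 2π·r², so L_p = L_w − 10·log₁₀(2π·r²).
2π·r² = 3529 m², 10·log₁₀ of that is 35.477 dB.
L_p = 85 − 35.477 = 49.52 dB.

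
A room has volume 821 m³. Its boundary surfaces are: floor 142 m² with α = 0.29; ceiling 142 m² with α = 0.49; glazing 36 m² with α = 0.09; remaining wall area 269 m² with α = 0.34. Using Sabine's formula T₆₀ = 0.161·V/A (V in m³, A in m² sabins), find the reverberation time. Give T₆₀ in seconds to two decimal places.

0.64 s

A = Σ Sᵢαᵢ = 142·0.29 + 142·0.49 + 36·0.09 + 269·0.34 = 205.46 m².
T₆₀ = 0.161 × 821 / 205.46 = 0.643 s.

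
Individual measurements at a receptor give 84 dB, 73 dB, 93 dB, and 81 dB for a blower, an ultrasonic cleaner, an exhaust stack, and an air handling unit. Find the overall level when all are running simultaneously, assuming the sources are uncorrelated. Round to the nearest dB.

94 dB

Incoherent sources combine by intensity addition: L_total = 10·log₁₀(Σ 10^(L_i/10)).
Σ 10^(L/10) = 10^(84/10) + 10^(73/10) + 10^(93/10) + 10^(81/10) = 2.392e+09.
L_total = 10·log₁₀(2.392e+09) = 93.79 dB.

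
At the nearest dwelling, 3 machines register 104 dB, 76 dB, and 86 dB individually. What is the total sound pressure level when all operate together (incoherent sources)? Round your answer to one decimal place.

For uncorrelated sources the intensities add, so convert each level to linear form, sum, and take 10·log₁₀ of the total.
Σ 10^(L/10) = 10^(104/10) + 10^(76/10) + 10^(86/10) = 2.556e+10.
L_total = 10·log₁₀(2.556e+10) = 104.08 dB.

104.1 dB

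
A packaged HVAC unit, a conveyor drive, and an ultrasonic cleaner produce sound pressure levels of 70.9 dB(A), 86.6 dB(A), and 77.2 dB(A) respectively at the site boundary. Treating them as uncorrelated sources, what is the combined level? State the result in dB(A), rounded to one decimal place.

Incoherent sources combine by intensity addition: L_total = 10·log₁₀(Σ 10^(L_i/10)).
Σ 10^(L/10) = 10^(70.9/10) + 10^(86.6/10) + 10^(77.2/10) = 5.219e+08.
L_total = 10·log₁₀(5.219e+08) = 87.18 dB(A).

87.2 dB(A)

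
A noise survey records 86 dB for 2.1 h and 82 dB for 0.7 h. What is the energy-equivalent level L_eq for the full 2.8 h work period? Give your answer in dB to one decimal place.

The energy average is taken in the linear domain: L_eq = 10·log₁₀[(Σ tᵢ·10^(Lᵢ/10))/T], T = 2.8 h.
Σ tᵢ·10^(Lᵢ/10) = 2.1·10^(86/10) + 0.7·10^(82/10) = 9.470e+08.
L_eq = 10·log₁₀(9.470e+08/2.8) = 85.29 dB.

85.3 dB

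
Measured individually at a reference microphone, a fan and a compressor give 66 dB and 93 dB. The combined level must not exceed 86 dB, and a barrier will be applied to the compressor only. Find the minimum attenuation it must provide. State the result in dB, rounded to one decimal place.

7.0 dB

The untreated sources together contribute 10^(66/10) = 3.981e+06, i.e. 66.00 dB.
To meet 86 dB overall, the treated compressor may contribute at most 10^(86/10) − 3.981e+06 = 3.941e+08, i.e. 85.96 dB.
Required insertion loss = 93 − 85.96 = 7.04 dB.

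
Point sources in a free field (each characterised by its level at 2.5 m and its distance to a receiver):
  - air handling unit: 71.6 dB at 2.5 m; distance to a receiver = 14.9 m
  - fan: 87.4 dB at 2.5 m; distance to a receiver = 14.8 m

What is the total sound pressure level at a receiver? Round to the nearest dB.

72 dB

Propagate each source to the receiver with L = L_ref − 20·log₁₀(r/r_ref), then add intensities.
air handling unit: 71.6 − 20·log₁₀(14.9/2.5) = 71.6 − 15.50 = 56.10 dB.
fan: 87.4 − 20·log₁₀(14.8/2.5) = 87.4 − 15.45 = 71.95 dB.
Σ 10^(L/10) = 1.609e+07 → L_total = 10·log₁₀(1.609e+07) = 72.06 dB.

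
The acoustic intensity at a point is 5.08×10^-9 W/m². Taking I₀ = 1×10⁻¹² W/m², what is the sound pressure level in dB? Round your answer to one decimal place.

37.1 dB

Dividing by I₀ shifts the exponent by 12: I/I₀ = 5.08×10^3.
L = 10·(0.7059 + 3) = 37.06 dB.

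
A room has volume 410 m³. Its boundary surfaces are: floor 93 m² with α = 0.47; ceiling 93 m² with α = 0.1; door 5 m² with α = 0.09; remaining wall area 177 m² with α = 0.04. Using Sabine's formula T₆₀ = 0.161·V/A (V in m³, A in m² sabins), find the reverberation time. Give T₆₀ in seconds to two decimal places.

1.09 s

Total absorption A = 93·0.47 + 93·0.1 + 5·0.09 + 177·0.04 = 60.54 m² sabins.
T₆₀ = 0.161 × 410 / 60.54 = 1.090 s.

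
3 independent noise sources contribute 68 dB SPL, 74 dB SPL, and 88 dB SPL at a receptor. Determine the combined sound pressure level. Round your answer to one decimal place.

88.2 dB SPL

For uncorrelated sources the intensities add, so convert each level to linear form, sum, and take 10·log₁₀ of the total.
Σ 10^(L/10) = 10^(68/10) + 10^(74/10) + 10^(88/10) = 6.624e+08.
L_total = 10·log₁₀(6.624e+08) = 88.21 dB SPL.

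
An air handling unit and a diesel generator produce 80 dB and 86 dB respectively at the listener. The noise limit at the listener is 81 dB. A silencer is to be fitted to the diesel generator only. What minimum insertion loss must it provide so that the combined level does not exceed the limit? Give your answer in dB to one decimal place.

11.9 dB

Everything except the diesel generator sums to 10^(80/10) = 1.000e+08 in linear terms, 80.00 dB.
The limit corresponds to 10^(81/10) = 1.259e+08; subtracting the fixed part leaves 2.589e+07 for the diesel generator, i.e. 74.13 dB.
Required insertion loss = 86 − 74.13 = 11.87 dB.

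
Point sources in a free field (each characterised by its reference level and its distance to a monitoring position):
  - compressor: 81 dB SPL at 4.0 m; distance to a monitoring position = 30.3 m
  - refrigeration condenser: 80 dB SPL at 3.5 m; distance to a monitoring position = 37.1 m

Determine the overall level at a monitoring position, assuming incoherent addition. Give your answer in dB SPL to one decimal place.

Apply inverse-square spreading to bring every level to the receiver, then sum 10^(L/10).
compressor: 81 − 20·log₁₀(30.3/4.0) = 81 − 17.59 = 63.41 dB SPL.
refrigeration condenser: 80 − 20·log₁₀(37.1/3.5) = 80 − 20.51 = 59.49 dB SPL.
Σ 10^(L/10) = 3.084e+06 → L_total = 10·log₁₀(3.084e+06) = 64.89 dB SPL.

64.9 dB SPL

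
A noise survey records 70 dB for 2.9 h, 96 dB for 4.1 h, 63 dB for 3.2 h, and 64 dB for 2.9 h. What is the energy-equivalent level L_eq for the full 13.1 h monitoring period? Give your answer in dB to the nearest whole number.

91 dB

Weight each interval's intensity by its duration and average over T = 13.1 h:
Σ tᵢ·10^(Lᵢ/10) = 2.9·10^(70/10) + 4.1·10^(96/10) + 3.2·10^(63/10) + 2.9·10^(64/10) = 1.637e+10.
L_eq = 10·log₁₀(1.637e+10/13.1) = 90.97 dB.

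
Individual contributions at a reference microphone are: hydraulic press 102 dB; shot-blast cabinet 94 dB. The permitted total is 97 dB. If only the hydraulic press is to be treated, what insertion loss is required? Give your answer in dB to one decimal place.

The untreated sources together contribute 10^(94/10) = 2.512e+09, i.e. 94.00 dB.
To meet 97 dB overall, the treated hydraulic press may contribute at most 10^(97/10) − 2.512e+09 = 2.500e+09, i.e. 93.98 dB.
So the hydraulic press must be reduced from 102 to 93.98 dB: IL = 8.02 dB.

8.0 dB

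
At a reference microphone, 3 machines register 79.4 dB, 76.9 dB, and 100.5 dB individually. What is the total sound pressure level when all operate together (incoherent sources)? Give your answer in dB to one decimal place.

100.6 dB

Incoherent sources combine by intensity addition: L_total = 10·log₁₀(Σ 10^(L_i/10)).
Σ 10^(L/10) = 10^(79.4/10) + 10^(76.9/10) + 10^(100.5/10) = 1.136e+10.
L_total = 10·log₁₀(1.136e+10) = 100.55 dB.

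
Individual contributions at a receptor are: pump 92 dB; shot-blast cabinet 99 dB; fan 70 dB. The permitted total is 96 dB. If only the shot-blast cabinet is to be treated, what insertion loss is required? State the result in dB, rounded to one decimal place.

The untreated sources together contribute 10^(92/10) + 10^(70/10) = 1.595e+09, i.e. 92.03 dB.
The limit corresponds to 10^(96/10) = 3.981e+09; subtracting the fixed part leaves 2.386e+09 for the shot-blast cabinet, i.e. 93.78 dB.
Required insertion loss = 99 − 93.78 = 5.22 dB.

5.2 dB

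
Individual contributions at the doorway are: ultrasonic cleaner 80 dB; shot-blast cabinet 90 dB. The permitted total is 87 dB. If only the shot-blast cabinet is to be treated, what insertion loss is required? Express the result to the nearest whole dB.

The untreated sources together contribute 10^(80/10) = 1.000e+08, i.e. 80.00 dB.
The limit corresponds to 10^(87/10) = 5.012e+08; subtracting the fixed part leaves 4.012e+08 for the shot-blast cabinet, i.e. 86.03 dB.
Required insertion loss = 90 − 86.03 = 3.97 dB.

4 dB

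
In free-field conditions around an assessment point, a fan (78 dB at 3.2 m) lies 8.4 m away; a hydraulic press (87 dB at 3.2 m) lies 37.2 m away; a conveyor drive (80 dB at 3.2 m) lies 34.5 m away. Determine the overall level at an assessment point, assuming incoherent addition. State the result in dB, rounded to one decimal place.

71.4 dB

First find each source's level at the receiver (point-source: −20·log₁₀(r/r_ref)), then combine on an intensity basis.
fan: 78 − 20·log₁₀(8.4/3.2) = 78 − 8.38 = 69.62 dB.
hydraulic press: 87 − 20·log₁₀(37.2/3.2) = 87 − 21.31 = 65.69 dB.
conveyor drive: 80 − 20·log₁₀(34.5/3.2) = 80 − 20.65 = 59.35 dB.
Σ 10^(L/10) = 1.373e+07 → L_total = 10·log₁₀(1.373e+07) = 71.38 dB.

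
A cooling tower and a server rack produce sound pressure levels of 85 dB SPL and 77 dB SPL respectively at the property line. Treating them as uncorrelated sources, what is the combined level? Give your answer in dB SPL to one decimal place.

85.6 dB SPL

For uncorrelated sources the intensities add, so convert each level to linear form, sum, and take 10·log₁₀ of the total.
Σ 10^(L/10) = 10^(85/10) + 10^(77/10) = 3.663e+08.
L_total = 10·log₁₀(3.663e+08) = 85.64 dB SPL.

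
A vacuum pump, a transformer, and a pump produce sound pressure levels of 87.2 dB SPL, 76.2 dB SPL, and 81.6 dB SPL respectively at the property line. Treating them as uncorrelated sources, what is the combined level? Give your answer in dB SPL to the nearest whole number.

For uncorrelated sources the intensities add, so convert each level to linear form, sum, and take 10·log₁₀ of the total.
Σ 10^(L/10) = 10^(87.2/10) + 10^(76.2/10) + 10^(81.6/10) = 7.110e+08.
L_total = 10·log₁₀(7.110e+08) = 88.52 dB SPL.

89 dB SPL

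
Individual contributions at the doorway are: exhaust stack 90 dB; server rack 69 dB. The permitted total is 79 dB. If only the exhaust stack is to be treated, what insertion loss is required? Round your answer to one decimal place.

Fixed contribution from the other source: Σ 10^(L/10) = 10^(69/10) = 7.943e+06 (69.00 dB).
To meet 79 dB overall, the treated exhaust stack may contribute at most 10^(79/10) − 7.943e+06 = 7.149e+07, i.e. 78.54 dB.
Required insertion loss = 90 − 78.54 = 11.46 dB.

11.5 dB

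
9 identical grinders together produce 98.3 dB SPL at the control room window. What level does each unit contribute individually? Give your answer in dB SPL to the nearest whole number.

Dividing the total intensity by 9 lowers the level by 10·log₁₀ 9 = 9.542 dB: L₁ = 98.3 − 9.542.

89 dB SPL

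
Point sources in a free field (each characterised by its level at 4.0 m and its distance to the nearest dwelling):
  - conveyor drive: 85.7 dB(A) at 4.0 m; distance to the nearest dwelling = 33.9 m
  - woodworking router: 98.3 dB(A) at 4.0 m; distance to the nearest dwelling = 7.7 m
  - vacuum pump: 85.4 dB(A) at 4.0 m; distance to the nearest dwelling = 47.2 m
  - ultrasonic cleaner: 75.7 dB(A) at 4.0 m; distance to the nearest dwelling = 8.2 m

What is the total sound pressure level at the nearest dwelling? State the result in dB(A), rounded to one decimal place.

92.7 dB(A)

Propagate each source to the receiver with L = L_ref − 20·log₁₀(r/r_ref), then add intensities.
conveyor drive: 85.7 − 20·log₁₀(33.9/4.0) = 85.7 − 18.56 = 67.14 dB(A).
woodworking router: 98.3 − 20·log₁₀(7.7/4.0) = 98.3 − 5.69 = 92.61 dB(A).
vacuum pump: 85.4 − 20·log₁₀(47.2/4.0) = 85.4 − 21.44 = 63.96 dB(A).
ultrasonic cleaner: 75.7 − 20·log₁₀(8.2/4.0) = 75.7 − 6.24 = 69.46 dB(A).
Σ 10^(L/10) = 1.841e+09 → L_total = 10·log₁₀(1.841e+09) = 92.65 dB(A).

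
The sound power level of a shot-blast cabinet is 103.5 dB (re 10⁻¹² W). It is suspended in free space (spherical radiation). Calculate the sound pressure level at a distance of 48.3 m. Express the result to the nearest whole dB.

L_p = L_w − 10·log₁₀(4π·r²) with r = 48.3 m.
4π·r² = 2.932e+04 m², 10·log₁₀ of that is 44.671 dB.
L_p = 103.5 − 44.671 = 58.83 dB.

59 dB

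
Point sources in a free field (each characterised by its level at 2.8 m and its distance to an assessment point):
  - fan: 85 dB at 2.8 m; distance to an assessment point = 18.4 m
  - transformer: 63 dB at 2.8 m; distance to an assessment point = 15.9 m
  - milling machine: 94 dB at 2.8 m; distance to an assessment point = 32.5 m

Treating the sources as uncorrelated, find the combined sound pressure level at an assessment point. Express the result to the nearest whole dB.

74 dB

Apply inverse-square spreading to bring every level to the receiver, then sum 10^(L/10).
fan: 85 − 20·log₁₀(18.4/2.8) = 85 − 16.35 = 68.65 dB.
transformer: 63 − 20·log₁₀(15.9/2.8) = 63 − 15.08 = 47.92 dB.
milling machine: 94 − 20·log₁₀(32.5/2.8) = 94 − 21.29 = 72.71 dB.
Σ 10^(L/10) = 2.603e+07 → L_total = 10·log₁₀(2.603e+07) = 74.15 dB.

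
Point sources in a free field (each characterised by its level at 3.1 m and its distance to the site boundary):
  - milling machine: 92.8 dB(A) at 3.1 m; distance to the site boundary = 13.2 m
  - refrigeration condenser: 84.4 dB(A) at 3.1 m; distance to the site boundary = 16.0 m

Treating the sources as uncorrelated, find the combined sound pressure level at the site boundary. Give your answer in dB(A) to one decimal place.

80.6 dB(A)

First find each source's level at the receiver (point-source: −20·log₁₀(r/r_ref)), then combine on an intensity basis.
milling machine: 92.8 − 20·log₁₀(13.2/3.1) = 92.8 − 12.58 = 80.22 dB(A).
refrigeration condenser: 84.4 − 20·log₁₀(16.0/3.1) = 84.4 − 14.26 = 70.14 dB(A).
Σ 10^(L/10) = 1.154e+08 → L_total = 10·log₁₀(1.154e+08) = 80.62 dB(A).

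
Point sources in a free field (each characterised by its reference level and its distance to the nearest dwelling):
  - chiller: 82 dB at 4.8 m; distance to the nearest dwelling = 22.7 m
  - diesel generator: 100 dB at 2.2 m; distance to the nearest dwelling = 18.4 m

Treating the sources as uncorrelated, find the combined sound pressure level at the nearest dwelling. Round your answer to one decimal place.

81.8 dB

Propagate each source to the receiver with L = L_ref − 20·log₁₀(r/r_ref), then add intensities.
chiller: 82 − 20·log₁₀(22.7/4.8) = 82 − 13.50 = 68.50 dB.
diesel generator: 100 − 20·log₁₀(18.4/2.2) = 100 − 18.45 = 81.55 dB.
Σ 10^(L/10) = 1.500e+08 → L_total = 10·log₁₀(1.500e+08) = 81.76 dB.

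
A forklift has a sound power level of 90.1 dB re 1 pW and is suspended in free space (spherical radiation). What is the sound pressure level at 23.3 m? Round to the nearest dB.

52 dB

The power spreads over a sphere of area 4π·r², so L_p = L_w − 10·log₁₀(4π·r²).
4π·r² = 6822 m², 10·log₁₀ of that is 38.339 dB.
L_p = 90.1 − 38.339 = 51.76 dB.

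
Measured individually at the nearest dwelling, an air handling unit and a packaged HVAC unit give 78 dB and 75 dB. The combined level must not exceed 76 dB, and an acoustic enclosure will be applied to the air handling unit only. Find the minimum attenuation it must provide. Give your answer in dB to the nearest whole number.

9 dB

Fixed contribution from the other source: Σ 10^(L/10) = 10^(75/10) = 3.162e+07 (75.00 dB).
To meet 76 dB overall, the treated air handling unit may contribute at most 10^(76/10) − 3.162e+07 = 8.188e+06, i.e. 69.13 dB.
Required insertion loss = 78 − 69.13 = 8.87 dB.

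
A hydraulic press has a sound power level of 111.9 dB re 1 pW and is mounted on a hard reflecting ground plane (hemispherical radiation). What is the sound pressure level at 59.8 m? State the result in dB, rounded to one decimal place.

Free-field hemispherical radiation: L_p = L_w − 10·log₁₀(2π·r²), r = 59.8 m.
2π·r² = 2.247e+04 m², 10·log₁₀ of that is 43.516 dB.
L_p = 111.9 − 43.516 = 68.38 dB.

68.4 dB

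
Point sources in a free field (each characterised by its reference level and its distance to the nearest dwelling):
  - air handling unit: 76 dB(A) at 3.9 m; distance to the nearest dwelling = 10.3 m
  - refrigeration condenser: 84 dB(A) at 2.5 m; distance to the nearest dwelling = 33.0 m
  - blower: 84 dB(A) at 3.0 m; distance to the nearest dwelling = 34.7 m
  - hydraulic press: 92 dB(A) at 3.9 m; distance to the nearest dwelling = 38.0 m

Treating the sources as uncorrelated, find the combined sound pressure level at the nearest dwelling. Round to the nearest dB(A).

First find each source's level at the receiver (point-source: −20·log₁₀(r/r_ref)), then combine on an intensity basis.
air handling unit: 76 − 20·log₁₀(10.3/3.9) = 76 − 8.44 = 67.56 dB(A).
refrigeration condenser: 84 − 20·log₁₀(33.0/2.5) = 84 − 22.41 = 61.59 dB(A).
blower: 84 − 20·log₁₀(34.7/3.0) = 84 − 21.26 = 62.74 dB(A).
hydraulic press: 92 − 20·log₁₀(38.0/3.9) = 92 − 19.77 = 72.23 dB(A).
Σ 10^(L/10) = 2.572e+07 → L_total = 10·log₁₀(2.572e+07) = 74.10 dB(A).

74 dB(A)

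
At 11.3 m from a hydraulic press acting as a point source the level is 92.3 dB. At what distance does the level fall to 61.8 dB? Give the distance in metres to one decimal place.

378.5 m

For a point source L₁ − L₂ = 20·log₁₀(r₂/r₁), so r₂ = r₁·10^((L₁−L₂)/20).
r₂ = 11.3·10^((92.3−61.8)/20) = 11.3·10^(30.5/20) = 378.51 m.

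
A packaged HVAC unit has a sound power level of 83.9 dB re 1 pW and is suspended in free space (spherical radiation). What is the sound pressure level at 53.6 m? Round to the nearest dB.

38 dB

The power spreads over a sphere of area 4π·r², so L_p = L_w − 10·log₁₀(4π·r²).
4π·r² = 3.61e+04 m², 10·log₁₀ of that is 45.575 dB.
L_p = 83.9 − 45.575 = 38.32 dB.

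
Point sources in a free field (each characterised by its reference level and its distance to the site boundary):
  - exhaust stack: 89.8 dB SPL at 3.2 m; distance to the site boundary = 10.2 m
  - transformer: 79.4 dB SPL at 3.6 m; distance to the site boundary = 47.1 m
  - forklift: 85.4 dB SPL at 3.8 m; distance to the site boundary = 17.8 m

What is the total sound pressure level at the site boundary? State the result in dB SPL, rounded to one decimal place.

80.4 dB SPL

First find each source's level at the receiver (point-source: −20·log₁₀(r/r_ref)), then combine on an intensity basis.
exhaust stack: 89.8 − 20·log₁₀(10.2/3.2) = 89.8 − 10.07 = 79.73 dB SPL.
transformer: 79.4 − 20·log₁₀(47.1/3.6) = 79.4 − 22.33 = 57.07 dB SPL.
forklift: 85.4 − 20·log₁₀(17.8/3.8) = 85.4 − 13.41 = 71.99 dB SPL.
Σ 10^(L/10) = 1.103e+08 → L_total = 10·log₁₀(1.103e+08) = 80.43 dB SPL.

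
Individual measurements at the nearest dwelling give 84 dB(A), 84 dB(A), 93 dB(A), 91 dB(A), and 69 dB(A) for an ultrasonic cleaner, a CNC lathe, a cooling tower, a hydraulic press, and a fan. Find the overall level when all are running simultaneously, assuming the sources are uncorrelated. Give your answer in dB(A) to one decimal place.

95.8 dB(A)

For uncorrelated sources the intensities add, so convert each level to linear form, sum, and take 10·log₁₀ of the total.
Σ 10^(L/10) = 10^(84/10) + 10^(84/10) + 10^(93/10) + 10^(91/10) + 10^(69/10) = 3.765e+09.
L_total = 10·log₁₀(3.765e+09) = 95.76 dB(A).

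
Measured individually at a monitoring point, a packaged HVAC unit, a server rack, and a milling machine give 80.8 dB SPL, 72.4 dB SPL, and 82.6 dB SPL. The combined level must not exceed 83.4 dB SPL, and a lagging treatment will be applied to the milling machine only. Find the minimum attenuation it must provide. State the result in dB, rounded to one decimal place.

3.5 dB

Everything except the milling machine sums to 10^(80.8/10) + 10^(72.4/10) = 1.376e+08 in linear terms, 81.39 dB SPL.
To meet 83.4 dB SPL overall, the treated milling machine may contribute at most 10^(83.4/10) − 1.376e+08 = 8.117e+07, i.e. 79.09 dB SPL.
Required insertion loss = 82.6 − 79.09 = 3.51 dB.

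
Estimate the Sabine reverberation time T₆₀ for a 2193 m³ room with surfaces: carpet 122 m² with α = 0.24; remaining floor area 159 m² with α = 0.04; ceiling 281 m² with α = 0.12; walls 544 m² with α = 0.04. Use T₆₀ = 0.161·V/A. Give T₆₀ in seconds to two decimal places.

3.87 s

A = Σ Sᵢαᵢ = 122·0.24 + 159·0.04 + 281·0.12 + 544·0.04 = 91.12 m².
T₆₀ = 0.161 × 2193 / 91.12 = 3.875 s.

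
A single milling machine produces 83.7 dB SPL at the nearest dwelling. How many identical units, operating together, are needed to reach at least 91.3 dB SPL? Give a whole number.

N identical sources give L₁ + 10·log₁₀ N, so require 10·log₁₀ N ≥ 91.3 − 83.7 = 7.6 dB.
N ≥ 10^(7.6/10) = 5.754, so N = 6.

6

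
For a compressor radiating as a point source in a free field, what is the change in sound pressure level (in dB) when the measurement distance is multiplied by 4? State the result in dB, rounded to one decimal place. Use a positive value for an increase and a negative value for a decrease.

With spherical spreading the level changes by −20·log₁₀(r₂/r₁).
ΔL = −20·log₁₀(4) = -12.04 dB.

-12.0 dB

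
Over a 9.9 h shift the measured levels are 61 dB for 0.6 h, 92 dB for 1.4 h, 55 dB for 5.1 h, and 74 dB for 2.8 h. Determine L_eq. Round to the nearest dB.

Weight each interval's intensity by its duration and average over T = 9.9 h:
Σ tᵢ·10^(Lᵢ/10) = 0.6·10^(61/10) + 1.4·10^(92/10) + 5.1·10^(55/10) + 2.8·10^(74/10) = 2.292e+09.
L_eq = 10·log₁₀(2.292e+09/9.9) = 83.64 dB.

84 dB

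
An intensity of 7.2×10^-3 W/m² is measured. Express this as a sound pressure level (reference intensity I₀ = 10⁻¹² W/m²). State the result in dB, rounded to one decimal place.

98.6 dB

Dividing by I₀ shifts the exponent by 12: I/I₀ = 7.2×10^9.
L = 10·(0.8573 + 9) = 98.57 dB.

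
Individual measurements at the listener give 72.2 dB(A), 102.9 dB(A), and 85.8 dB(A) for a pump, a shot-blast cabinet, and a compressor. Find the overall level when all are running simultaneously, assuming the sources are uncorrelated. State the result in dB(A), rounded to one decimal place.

Incoherent sources combine by intensity addition: L_total = 10·log₁₀(Σ 10^(L_i/10)).
Σ 10^(L/10) = 10^(72.2/10) + 10^(102.9/10) + 10^(85.8/10) = 1.990e+10.
L_total = 10·log₁₀(1.990e+10) = 102.99 dB(A).

103.0 dB(A)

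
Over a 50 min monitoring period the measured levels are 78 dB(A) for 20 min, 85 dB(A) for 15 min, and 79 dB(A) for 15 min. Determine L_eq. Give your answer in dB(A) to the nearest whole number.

L_eq = 10·log₁₀[(1/T)·Σ tᵢ·10^(Lᵢ/10)] with T = 50 min.
Σ tᵢ·10^(Lᵢ/10) = 20·10^(78/10) + 15·10^(85/10) + 15·10^(79/10) = 7.197e+09.
L_eq = 10·log₁₀(7.197e+09/50) = 81.58 dB(A).

82 dB(A)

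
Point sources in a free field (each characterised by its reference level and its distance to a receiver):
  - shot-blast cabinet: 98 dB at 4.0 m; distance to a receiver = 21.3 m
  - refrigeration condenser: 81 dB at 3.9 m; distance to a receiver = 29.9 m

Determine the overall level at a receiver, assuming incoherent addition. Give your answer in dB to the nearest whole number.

84 dB

First find each source's level at the receiver (point-source: −20·log₁₀(r/r_ref)), then combine on an intensity basis.
shot-blast cabinet: 98 − 20·log₁₀(21.3/4.0) = 98 − 14.53 = 83.47 dB.
refrigeration condenser: 81 − 20·log₁₀(29.9/3.9) = 81 − 17.69 = 63.31 dB.
Σ 10^(L/10) = 2.247e+08 → L_total = 10·log₁₀(2.247e+08) = 83.52 dB.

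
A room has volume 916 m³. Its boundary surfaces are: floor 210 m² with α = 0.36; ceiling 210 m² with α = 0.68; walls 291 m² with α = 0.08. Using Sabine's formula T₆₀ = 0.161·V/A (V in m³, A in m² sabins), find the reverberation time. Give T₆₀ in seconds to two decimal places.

0.61 s

Summing Sᵢαᵢ: 210·0.36 + 210·0.68 + 291·0.08 = 241.68 m².
T₆₀ = 0.161 × 916 / 241.68 = 0.610 s.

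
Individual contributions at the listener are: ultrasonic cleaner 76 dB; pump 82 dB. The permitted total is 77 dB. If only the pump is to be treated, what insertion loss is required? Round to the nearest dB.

12 dB

Everything except the pump sums to 10^(76/10) = 3.981e+07 in linear terms, 76.00 dB.
The limit corresponds to 10^(77/10) = 5.012e+07; subtracting the fixed part leaves 1.031e+07 for the pump, i.e. 70.13 dB.
So the pump must be reduced from 82 to 70.13 dB: IL = 11.87 dB.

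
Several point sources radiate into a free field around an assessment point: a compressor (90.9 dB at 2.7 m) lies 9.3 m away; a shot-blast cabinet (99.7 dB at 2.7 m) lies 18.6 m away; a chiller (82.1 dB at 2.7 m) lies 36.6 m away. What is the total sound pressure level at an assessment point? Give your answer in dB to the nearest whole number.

85 dB

Propagate each source to the receiver with L = L_ref − 20·log₁₀(r/r_ref), then add intensities.
compressor: 90.9 − 20·log₁₀(9.3/2.7) = 90.9 − 10.74 = 80.16 dB.
shot-blast cabinet: 99.7 − 20·log₁₀(18.6/2.7) = 99.7 − 16.76 = 82.94 dB.
chiller: 82.1 − 20·log₁₀(36.6/2.7) = 82.1 − 22.64 = 59.46 dB.
Σ 10^(L/10) = 3.012e+08 → L_total = 10·log₁₀(3.012e+08) = 84.79 dB.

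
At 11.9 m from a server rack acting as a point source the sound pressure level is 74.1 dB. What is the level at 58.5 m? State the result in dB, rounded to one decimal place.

60.3 dB

For a point source, L₂ = L₁ − 20·log₁₀(r₂/r₁).
L₂ = 74.1 − 20·log₁₀(58.5/11.9) = 74.1 − 13.832 = 60.27 dB.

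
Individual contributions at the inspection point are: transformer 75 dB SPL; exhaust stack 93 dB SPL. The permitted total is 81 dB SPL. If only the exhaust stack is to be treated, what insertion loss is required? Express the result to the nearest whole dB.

The untreated sources together contribute 10^(75/10) = 3.162e+07, i.e. 75.00 dB SPL.
To meet 81 dB SPL overall, the treated exhaust stack may contribute at most 10^(81/10) − 3.162e+07 = 9.427e+07, i.e. 79.74 dB SPL.
Required insertion loss = 93 − 79.74 = 13.26 dB.

13 dB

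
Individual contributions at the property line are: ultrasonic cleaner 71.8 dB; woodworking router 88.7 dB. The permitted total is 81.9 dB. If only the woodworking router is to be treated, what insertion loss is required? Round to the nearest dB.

The untreated sources together contribute 10^(71.8/10) = 1.514e+07, i.e. 71.80 dB.
To meet 81.9 dB overall, the treated woodworking router may contribute at most 10^(81.9/10) − 1.514e+07 = 1.397e+08, i.e. 81.45 dB.
So the woodworking router must be reduced from 88.7 to 81.45 dB: IL = 7.25 dB.

7 dB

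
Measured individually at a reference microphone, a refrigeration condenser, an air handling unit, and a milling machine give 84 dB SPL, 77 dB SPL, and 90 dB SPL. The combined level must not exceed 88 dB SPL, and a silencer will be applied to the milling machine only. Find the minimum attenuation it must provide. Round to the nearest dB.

5 dB

Everything except the milling machine sums to 10^(84/10) + 10^(77/10) = 3.013e+08 in linear terms, 84.79 dB SPL.
The limit corresponds to 10^(88/10) = 6.310e+08; subtracting the fixed part leaves 3.296e+08 for the milling machine, i.e. 85.18 dB SPL.
Required insertion loss = 90 − 85.18 = 4.82 dB.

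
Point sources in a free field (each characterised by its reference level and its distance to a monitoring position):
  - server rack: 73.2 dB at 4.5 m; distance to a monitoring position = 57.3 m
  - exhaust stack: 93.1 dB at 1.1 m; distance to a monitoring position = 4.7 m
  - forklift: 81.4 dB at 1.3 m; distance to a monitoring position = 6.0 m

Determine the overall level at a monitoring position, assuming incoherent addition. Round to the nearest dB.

Propagate each source to the receiver with L = L_ref − 20·log₁₀(r/r_ref), then add intensities.
server rack: 73.2 − 20·log₁₀(57.3/4.5) = 73.2 − 22.10 = 51.10 dB.
exhaust stack: 93.1 − 20·log₁₀(4.7/1.1) = 93.1 − 12.61 = 80.49 dB.
forklift: 81.4 − 20·log₁₀(6.0/1.3) = 81.4 − 13.28 = 68.12 dB.
Σ 10^(L/10) = 1.184e+08 → L_total = 10·log₁₀(1.184e+08) = 80.74 dB.

81 dB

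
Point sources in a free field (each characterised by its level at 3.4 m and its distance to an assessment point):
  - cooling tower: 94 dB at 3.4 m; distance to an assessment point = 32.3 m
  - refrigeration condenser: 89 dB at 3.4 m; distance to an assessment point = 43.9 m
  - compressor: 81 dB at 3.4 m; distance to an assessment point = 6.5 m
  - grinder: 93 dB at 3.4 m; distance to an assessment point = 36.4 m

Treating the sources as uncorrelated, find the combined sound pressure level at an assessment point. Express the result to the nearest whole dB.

79 dB

Propagate each source to the receiver with L = L_ref − 20·log₁₀(r/r_ref), then add intensities.
cooling tower: 94 − 20·log₁₀(32.3/3.4) = 94 − 19.55 = 74.45 dB.
refrigeration condenser: 89 − 20·log₁₀(43.9/3.4) = 89 − 22.22 = 66.78 dB.
compressor: 81 − 20·log₁₀(6.5/3.4) = 81 − 5.63 = 75.37 dB.
grinder: 93 − 20·log₁₀(36.4/3.4) = 93 − 20.59 = 72.41 dB.
Σ 10^(L/10) = 8.445e+07 → L_total = 10·log₁₀(8.445e+07) = 79.27 dB.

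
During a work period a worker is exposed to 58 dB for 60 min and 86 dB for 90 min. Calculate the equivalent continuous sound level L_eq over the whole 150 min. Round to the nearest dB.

The energy average is taken in the linear domain: L_eq = 10·log₁₀[(Σ tᵢ·10^(Lᵢ/10))/T], T = 150 min.
Σ tᵢ·10^(Lᵢ/10) = 60·10^(58/10) + 90·10^(86/10) = 3.587e+10.
L_eq = 10·log₁₀(3.587e+10/150) = 83.79 dB.

84 dB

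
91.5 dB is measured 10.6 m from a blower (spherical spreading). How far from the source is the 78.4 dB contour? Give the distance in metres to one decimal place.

47.9 m

Point-source spreading drops the level by 20·log₁₀(r₂/r₁); inverting, r₂/r₁ = 10^(ΔL/20).
r₂ = 10.6·10^((91.5−78.4)/20) = 10.6·10^(13.1/20) = 47.90 m.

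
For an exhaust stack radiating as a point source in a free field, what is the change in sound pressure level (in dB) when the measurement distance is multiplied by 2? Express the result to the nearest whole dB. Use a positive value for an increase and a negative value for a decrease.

-6 dB

Point-source spreading: ΔL = −20·log₁₀(r₂/r₁).
ΔL = −20·log₁₀(2) = -6.02 dB.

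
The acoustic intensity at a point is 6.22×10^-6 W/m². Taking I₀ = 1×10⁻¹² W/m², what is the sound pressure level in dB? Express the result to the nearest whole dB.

Dividing by I₀ shifts the exponent by 12: I/I₀ = 6.22×10^6.
L = 10·(0.7938 + 6) = 67.94 dB.

68 dB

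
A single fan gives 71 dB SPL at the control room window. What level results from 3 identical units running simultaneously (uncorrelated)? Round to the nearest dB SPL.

76 dB SPL

N identical incoherent sources raise the level by 10·log₁₀ N.
L_total = 71 + 10·log₁₀(3) = 71 + 4.771 = 75.77 dB SPL.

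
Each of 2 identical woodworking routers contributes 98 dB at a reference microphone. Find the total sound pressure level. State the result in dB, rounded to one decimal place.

101.0 dB

With 2 equal, uncorrelated contributions the intensity is 2× that of one unit, giving a rise of 10·log₁₀ 2.
L_total = 98 + 10·log₁₀(2) = 98 + 3.010 = 101.01 dB.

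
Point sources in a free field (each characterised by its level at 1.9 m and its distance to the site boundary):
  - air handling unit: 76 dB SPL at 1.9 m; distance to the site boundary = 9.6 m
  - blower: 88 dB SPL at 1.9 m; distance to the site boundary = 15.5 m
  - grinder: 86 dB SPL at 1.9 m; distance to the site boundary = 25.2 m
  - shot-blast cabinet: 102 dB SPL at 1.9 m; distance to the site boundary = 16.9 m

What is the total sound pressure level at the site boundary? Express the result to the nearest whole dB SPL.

Apply inverse-square spreading to bring every level to the receiver, then sum 10^(L/10).
air handling unit: 76 − 20·log₁₀(9.6/1.9) = 76 − 14.07 = 61.93 dB SPL.
blower: 88 − 20·log₁₀(15.5/1.9) = 88 − 18.23 = 69.77 dB SPL.
grinder: 86 − 20·log₁₀(25.2/1.9) = 86 − 22.45 = 63.55 dB SPL.
shot-blast cabinet: 102 − 20·log₁₀(16.9/1.9) = 102 − 18.98 = 83.02 dB SPL.
Σ 10^(L/10) = 2.136e+08 → L_total = 10·log₁₀(2.136e+08) = 83.30 dB SPL.

83 dB SPL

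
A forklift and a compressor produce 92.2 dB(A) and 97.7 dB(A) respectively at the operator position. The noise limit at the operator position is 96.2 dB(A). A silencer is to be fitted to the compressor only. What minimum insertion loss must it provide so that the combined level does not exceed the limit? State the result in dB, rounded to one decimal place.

The untreated sources together contribute 10^(92.2/10) = 1.660e+09, i.e. 92.20 dB(A).
To meet 96.2 dB(A) overall, the treated compressor may contribute at most 10^(96.2/10) − 1.660e+09 = 2.509e+09, i.e. 94.00 dB(A).
So the compressor must be reduced from 97.7 to 94.00 dB(A): IL = 3.70 dB.

3.7 dB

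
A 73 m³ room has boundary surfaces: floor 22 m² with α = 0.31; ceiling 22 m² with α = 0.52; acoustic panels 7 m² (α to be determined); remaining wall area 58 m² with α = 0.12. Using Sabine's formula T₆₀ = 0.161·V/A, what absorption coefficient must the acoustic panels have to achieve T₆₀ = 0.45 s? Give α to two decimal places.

From T₆₀ = 0.161·V/A, the target T₆₀ = 0.45 s needs A = 0.161·73/0.45 = 26.12 m².
Absorption from the other surfaces = 22·0.31 + 22·0.52 + 58·0.12 = 25.22 m², so the acoustic panels must supply 0.90 m² over 7 m².
α = 0.90/7 = 0.128.

0.13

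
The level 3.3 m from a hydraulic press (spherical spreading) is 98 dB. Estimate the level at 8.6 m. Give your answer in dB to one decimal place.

Spherical spreading from a point source gives a 20·log₁₀(r₂/r₁) drop.
L₂ = 98 − 20·log₁₀(8.6/3.3) = 98 − 8.320 = 89.68 dB.

89.7 dB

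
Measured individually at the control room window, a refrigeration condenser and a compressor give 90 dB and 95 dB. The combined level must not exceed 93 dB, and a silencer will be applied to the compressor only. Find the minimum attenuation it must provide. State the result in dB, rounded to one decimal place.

The untreated sources together contribute 10^(90/10) = 1.000e+09, i.e. 90.00 dB.
To meet 93 dB overall, the treated compressor may contribute at most 10^(93/10) − 1.000e+09 = 9.953e+08, i.e. 89.98 dB.
Required insertion loss = 95 − 89.98 = 5.02 dB.

5.0 dB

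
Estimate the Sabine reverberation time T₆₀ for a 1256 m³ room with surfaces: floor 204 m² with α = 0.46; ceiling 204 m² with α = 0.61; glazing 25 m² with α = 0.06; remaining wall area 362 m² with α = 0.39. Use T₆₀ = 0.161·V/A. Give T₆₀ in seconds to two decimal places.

0.56 s

A = Σ Sᵢαᵢ = 204·0.46 + 204·0.61 + 25·0.06 + 362·0.39 = 360.96 m².
T₆₀ = 0.161 × 1256 / 360.96 = 0.560 s.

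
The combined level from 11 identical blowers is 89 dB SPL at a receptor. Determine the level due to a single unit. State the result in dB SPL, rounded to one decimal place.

78.6 dB SPL

For N identical incoherent sources L_total = L₁ + 10·log₁₀ N, so L₁ = 89 − 10·log₁₀(11) = 89 − 10.414.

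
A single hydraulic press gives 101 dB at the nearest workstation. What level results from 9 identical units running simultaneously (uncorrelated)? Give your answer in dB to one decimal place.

110.5 dB

L_total = L₁ + 10·log₁₀ N for N identical incoherent sources.
L_total = 101 + 10·log₁₀(9) = 101 + 9.542 = 110.54 dB.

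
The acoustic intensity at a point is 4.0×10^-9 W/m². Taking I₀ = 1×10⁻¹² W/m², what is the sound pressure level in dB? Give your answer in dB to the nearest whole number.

L = 10·log₁₀(I/I₀) = 10·log₁₀(4.0×10^-9/10⁻¹²) = 10·log₁₀(4.0×10^3).
L = 10·(0.6021 + 3) = 36.02 dB.

36 dB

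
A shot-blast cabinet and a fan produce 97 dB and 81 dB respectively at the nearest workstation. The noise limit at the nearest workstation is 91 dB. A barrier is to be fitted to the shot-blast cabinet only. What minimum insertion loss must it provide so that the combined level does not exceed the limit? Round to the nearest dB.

6 dB

The untreated sources together contribute 10^(81/10) = 1.259e+08, i.e. 81.00 dB.
The limit corresponds to 10^(91/10) = 1.259e+09; subtracting the fixed part leaves 1.133e+09 for the shot-blast cabinet, i.e. 90.54 dB.
So the shot-blast cabinet must be reduced from 97 to 90.54 dB: IL = 6.46 dB.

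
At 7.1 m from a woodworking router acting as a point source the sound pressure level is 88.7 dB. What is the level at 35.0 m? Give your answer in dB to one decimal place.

74.8 dB

For a point source, L₂ = L₁ − 20·log₁₀(r₂/r₁).
L₂ = 88.7 − 20·log₁₀(35.0/7.1) = 88.7 − 13.856 = 74.84 dB.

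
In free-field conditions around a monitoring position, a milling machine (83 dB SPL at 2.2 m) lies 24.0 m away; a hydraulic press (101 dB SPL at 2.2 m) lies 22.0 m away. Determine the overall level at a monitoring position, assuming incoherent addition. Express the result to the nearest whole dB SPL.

First find each source's level at the receiver (point-source: −20·log₁₀(r/r_ref)), then combine on an intensity basis.
milling machine: 83 − 20·log₁₀(24.0/2.2) = 83 − 20.76 = 62.24 dB SPL.
hydraulic press: 101 − 20·log₁₀(22.0/2.2) = 101 − 20.00 = 81.00 dB SPL.
Σ 10^(L/10) = 1.276e+08 → L_total = 10·log₁₀(1.276e+08) = 81.06 dB SPL.

81 dB SPL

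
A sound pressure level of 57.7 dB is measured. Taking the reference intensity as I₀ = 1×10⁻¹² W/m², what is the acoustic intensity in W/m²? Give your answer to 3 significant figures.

5.89e-07 W/m²

I/I₀ = 10^(57.7/10) = 5.888e+05, so I = 5.888e+05 × 10⁻¹² W/m².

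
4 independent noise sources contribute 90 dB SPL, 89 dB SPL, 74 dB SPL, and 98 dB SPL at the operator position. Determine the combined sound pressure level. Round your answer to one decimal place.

For uncorrelated sources the intensities add, so convert each level to linear form, sum, and take 10·log₁₀ of the total.
Σ 10^(L/10) = 10^(90/10) + 10^(89/10) + 10^(74/10) + 10^(98/10) = 8.129e+09.
L_total = 10·log₁₀(8.129e+09) = 99.10 dB SPL.

99.1 dB SPL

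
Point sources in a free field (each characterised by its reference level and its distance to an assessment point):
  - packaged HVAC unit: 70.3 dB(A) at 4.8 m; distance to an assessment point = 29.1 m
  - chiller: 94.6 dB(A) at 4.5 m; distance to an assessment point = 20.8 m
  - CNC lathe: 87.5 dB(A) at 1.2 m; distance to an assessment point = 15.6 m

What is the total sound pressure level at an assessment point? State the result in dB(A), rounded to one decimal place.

81.4 dB(A)

Propagate each source to the receiver with L = L_ref − 20·log₁₀(r/r_ref), then add intensities.
packaged HVAC unit: 70.3 − 20·log₁₀(29.1/4.8) = 70.3 − 15.65 = 54.65 dB(A).
chiller: 94.6 − 20·log₁₀(20.8/4.5) = 94.6 − 13.30 = 81.30 dB(A).
CNC lathe: 87.5 − 20·log₁₀(15.6/1.2) = 87.5 − 22.28 = 65.22 dB(A).
Σ 10^(L/10) = 1.386e+08 → L_total = 10·log₁₀(1.386e+08) = 81.42 dB(A).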